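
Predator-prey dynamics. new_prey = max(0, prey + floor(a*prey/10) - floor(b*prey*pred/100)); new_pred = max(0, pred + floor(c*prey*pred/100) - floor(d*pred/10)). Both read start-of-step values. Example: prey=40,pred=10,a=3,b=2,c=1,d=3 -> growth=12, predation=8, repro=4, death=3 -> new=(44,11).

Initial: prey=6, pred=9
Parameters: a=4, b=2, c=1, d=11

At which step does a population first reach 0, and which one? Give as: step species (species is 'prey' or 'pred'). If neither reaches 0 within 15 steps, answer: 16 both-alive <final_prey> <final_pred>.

Step 1: prey: 6+2-1=7; pred: 9+0-9=0
First extinction: pred at step 1

Answer: 1 pred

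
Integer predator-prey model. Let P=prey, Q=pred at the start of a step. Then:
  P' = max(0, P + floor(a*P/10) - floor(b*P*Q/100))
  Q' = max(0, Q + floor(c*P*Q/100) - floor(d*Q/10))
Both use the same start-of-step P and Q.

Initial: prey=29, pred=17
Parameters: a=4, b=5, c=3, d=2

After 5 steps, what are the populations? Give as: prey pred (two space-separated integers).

Step 1: prey: 29+11-24=16; pred: 17+14-3=28
Step 2: prey: 16+6-22=0; pred: 28+13-5=36
Step 3: prey: 0+0-0=0; pred: 36+0-7=29
Step 4: prey: 0+0-0=0; pred: 29+0-5=24
Step 5: prey: 0+0-0=0; pred: 24+0-4=20

Answer: 0 20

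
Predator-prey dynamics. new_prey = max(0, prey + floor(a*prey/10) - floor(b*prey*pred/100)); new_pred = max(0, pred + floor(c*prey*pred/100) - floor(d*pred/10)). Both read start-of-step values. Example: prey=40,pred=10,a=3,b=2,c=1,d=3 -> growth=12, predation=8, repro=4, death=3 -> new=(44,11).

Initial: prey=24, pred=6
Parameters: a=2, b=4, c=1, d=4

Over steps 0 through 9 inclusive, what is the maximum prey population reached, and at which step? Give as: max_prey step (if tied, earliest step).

Answer: 46 9

Derivation:
Step 1: prey: 24+4-5=23; pred: 6+1-2=5
Step 2: prey: 23+4-4=23; pred: 5+1-2=4
Step 3: prey: 23+4-3=24; pred: 4+0-1=3
Step 4: prey: 24+4-2=26; pred: 3+0-1=2
Step 5: prey: 26+5-2=29; pred: 2+0-0=2
Step 6: prey: 29+5-2=32; pred: 2+0-0=2
Step 7: prey: 32+6-2=36; pred: 2+0-0=2
Step 8: prey: 36+7-2=41; pred: 2+0-0=2
Step 9: prey: 41+8-3=46; pred: 2+0-0=2
Max prey = 46 at step 9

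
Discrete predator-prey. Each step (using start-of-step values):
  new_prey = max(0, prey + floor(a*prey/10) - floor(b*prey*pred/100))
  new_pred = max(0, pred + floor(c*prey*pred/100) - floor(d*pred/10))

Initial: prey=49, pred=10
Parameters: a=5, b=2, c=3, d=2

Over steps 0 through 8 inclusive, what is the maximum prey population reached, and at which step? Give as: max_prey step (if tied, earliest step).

Answer: 68 2

Derivation:
Step 1: prey: 49+24-9=64; pred: 10+14-2=22
Step 2: prey: 64+32-28=68; pred: 22+42-4=60
Step 3: prey: 68+34-81=21; pred: 60+122-12=170
Step 4: prey: 21+10-71=0; pred: 170+107-34=243
Step 5: prey: 0+0-0=0; pred: 243+0-48=195
Step 6: prey: 0+0-0=0; pred: 195+0-39=156
Step 7: prey: 0+0-0=0; pred: 156+0-31=125
Step 8: prey: 0+0-0=0; pred: 125+0-25=100
Max prey = 68 at step 2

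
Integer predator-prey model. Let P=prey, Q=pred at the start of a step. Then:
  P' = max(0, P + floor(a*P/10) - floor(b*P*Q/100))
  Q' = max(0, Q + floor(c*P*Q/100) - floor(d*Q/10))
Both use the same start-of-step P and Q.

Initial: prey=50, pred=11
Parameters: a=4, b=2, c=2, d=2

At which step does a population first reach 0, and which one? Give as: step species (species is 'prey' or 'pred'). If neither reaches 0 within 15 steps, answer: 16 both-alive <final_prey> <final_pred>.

Answer: 4 prey

Derivation:
Step 1: prey: 50+20-11=59; pred: 11+11-2=20
Step 2: prey: 59+23-23=59; pred: 20+23-4=39
Step 3: prey: 59+23-46=36; pred: 39+46-7=78
Step 4: prey: 36+14-56=0; pred: 78+56-15=119
First extinction: prey at step 4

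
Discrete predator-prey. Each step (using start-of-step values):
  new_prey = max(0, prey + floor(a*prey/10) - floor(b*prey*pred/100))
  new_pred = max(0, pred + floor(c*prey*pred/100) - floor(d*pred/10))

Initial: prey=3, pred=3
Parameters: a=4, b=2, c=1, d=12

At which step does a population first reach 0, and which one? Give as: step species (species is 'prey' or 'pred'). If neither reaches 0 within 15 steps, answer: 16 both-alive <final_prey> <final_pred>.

Answer: 1 pred

Derivation:
Step 1: prey: 3+1-0=4; pred: 3+0-3=0
First extinction: pred at step 1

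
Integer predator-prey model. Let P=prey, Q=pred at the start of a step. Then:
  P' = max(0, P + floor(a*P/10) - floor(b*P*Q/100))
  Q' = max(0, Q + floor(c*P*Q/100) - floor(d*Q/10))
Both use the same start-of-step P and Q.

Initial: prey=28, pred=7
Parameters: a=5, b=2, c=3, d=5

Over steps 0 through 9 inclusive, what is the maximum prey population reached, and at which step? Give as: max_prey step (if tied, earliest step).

Answer: 61 3

Derivation:
Step 1: prey: 28+14-3=39; pred: 7+5-3=9
Step 2: prey: 39+19-7=51; pred: 9+10-4=15
Step 3: prey: 51+25-15=61; pred: 15+22-7=30
Step 4: prey: 61+30-36=55; pred: 30+54-15=69
Step 5: prey: 55+27-75=7; pred: 69+113-34=148
Step 6: prey: 7+3-20=0; pred: 148+31-74=105
Step 7: prey: 0+0-0=0; pred: 105+0-52=53
Step 8: prey: 0+0-0=0; pred: 53+0-26=27
Step 9: prey: 0+0-0=0; pred: 27+0-13=14
Max prey = 61 at step 3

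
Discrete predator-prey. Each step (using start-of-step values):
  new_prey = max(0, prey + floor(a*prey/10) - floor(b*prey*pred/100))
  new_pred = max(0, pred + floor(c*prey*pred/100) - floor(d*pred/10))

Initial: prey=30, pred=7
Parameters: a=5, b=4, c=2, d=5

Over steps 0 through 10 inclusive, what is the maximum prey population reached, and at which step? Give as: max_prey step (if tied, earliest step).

Answer: 52 4

Derivation:
Step 1: prey: 30+15-8=37; pred: 7+4-3=8
Step 2: prey: 37+18-11=44; pred: 8+5-4=9
Step 3: prey: 44+22-15=51; pred: 9+7-4=12
Step 4: prey: 51+25-24=52; pred: 12+12-6=18
Step 5: prey: 52+26-37=41; pred: 18+18-9=27
Step 6: prey: 41+20-44=17; pred: 27+22-13=36
Step 7: prey: 17+8-24=1; pred: 36+12-18=30
Step 8: prey: 1+0-1=0; pred: 30+0-15=15
Step 9: prey: 0+0-0=0; pred: 15+0-7=8
Step 10: prey: 0+0-0=0; pred: 8+0-4=4
Max prey = 52 at step 4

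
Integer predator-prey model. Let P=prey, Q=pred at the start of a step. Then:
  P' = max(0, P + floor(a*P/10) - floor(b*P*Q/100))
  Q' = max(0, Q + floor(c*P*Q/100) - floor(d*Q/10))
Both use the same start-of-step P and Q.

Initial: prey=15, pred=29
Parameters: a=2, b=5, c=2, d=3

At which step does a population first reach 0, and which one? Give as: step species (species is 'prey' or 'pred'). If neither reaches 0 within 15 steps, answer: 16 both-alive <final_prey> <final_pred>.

Step 1: prey: 15+3-21=0; pred: 29+8-8=29
First extinction: prey at step 1

Answer: 1 prey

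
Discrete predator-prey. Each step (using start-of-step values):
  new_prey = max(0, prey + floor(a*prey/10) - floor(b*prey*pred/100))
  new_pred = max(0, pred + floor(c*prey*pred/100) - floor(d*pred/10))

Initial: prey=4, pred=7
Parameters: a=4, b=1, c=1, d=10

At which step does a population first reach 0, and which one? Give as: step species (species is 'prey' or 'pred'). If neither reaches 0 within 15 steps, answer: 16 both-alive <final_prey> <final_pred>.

Answer: 1 pred

Derivation:
Step 1: prey: 4+1-0=5; pred: 7+0-7=0
First extinction: pred at step 1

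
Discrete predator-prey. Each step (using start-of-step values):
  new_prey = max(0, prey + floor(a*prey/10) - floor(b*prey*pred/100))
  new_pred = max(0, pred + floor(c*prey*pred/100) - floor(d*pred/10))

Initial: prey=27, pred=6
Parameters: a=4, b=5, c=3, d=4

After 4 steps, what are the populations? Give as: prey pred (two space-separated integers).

Step 1: prey: 27+10-8=29; pred: 6+4-2=8
Step 2: prey: 29+11-11=29; pred: 8+6-3=11
Step 3: prey: 29+11-15=25; pred: 11+9-4=16
Step 4: prey: 25+10-20=15; pred: 16+12-6=22

Answer: 15 22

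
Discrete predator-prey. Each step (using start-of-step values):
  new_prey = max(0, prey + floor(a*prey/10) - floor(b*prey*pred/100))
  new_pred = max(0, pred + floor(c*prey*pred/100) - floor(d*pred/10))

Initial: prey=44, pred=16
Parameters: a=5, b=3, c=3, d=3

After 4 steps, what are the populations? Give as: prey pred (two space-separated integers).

Answer: 0 66

Derivation:
Step 1: prey: 44+22-21=45; pred: 16+21-4=33
Step 2: prey: 45+22-44=23; pred: 33+44-9=68
Step 3: prey: 23+11-46=0; pred: 68+46-20=94
Step 4: prey: 0+0-0=0; pred: 94+0-28=66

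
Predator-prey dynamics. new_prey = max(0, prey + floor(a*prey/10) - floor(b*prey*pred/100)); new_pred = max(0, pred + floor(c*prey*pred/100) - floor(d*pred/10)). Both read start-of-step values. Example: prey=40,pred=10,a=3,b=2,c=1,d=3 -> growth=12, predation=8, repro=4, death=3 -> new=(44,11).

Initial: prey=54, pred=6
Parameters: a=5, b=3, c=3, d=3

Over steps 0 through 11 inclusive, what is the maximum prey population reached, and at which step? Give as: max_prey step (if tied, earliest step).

Step 1: prey: 54+27-9=72; pred: 6+9-1=14
Step 2: prey: 72+36-30=78; pred: 14+30-4=40
Step 3: prey: 78+39-93=24; pred: 40+93-12=121
Step 4: prey: 24+12-87=0; pred: 121+87-36=172
Step 5: prey: 0+0-0=0; pred: 172+0-51=121
Step 6: prey: 0+0-0=0; pred: 121+0-36=85
Step 7: prey: 0+0-0=0; pred: 85+0-25=60
Step 8: prey: 0+0-0=0; pred: 60+0-18=42
Step 9: prey: 0+0-0=0; pred: 42+0-12=30
Step 10: prey: 0+0-0=0; pred: 30+0-9=21
Step 11: prey: 0+0-0=0; pred: 21+0-6=15
Max prey = 78 at step 2

Answer: 78 2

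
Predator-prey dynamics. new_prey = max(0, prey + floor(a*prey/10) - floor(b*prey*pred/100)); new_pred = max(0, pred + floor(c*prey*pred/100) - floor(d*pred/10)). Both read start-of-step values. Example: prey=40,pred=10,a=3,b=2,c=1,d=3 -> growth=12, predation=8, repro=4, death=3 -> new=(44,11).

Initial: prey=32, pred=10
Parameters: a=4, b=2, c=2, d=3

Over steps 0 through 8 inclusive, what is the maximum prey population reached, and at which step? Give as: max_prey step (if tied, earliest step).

Step 1: prey: 32+12-6=38; pred: 10+6-3=13
Step 2: prey: 38+15-9=44; pred: 13+9-3=19
Step 3: prey: 44+17-16=45; pred: 19+16-5=30
Step 4: prey: 45+18-27=36; pred: 30+27-9=48
Step 5: prey: 36+14-34=16; pred: 48+34-14=68
Step 6: prey: 16+6-21=1; pred: 68+21-20=69
Step 7: prey: 1+0-1=0; pred: 69+1-20=50
Step 8: prey: 0+0-0=0; pred: 50+0-15=35
Max prey = 45 at step 3

Answer: 45 3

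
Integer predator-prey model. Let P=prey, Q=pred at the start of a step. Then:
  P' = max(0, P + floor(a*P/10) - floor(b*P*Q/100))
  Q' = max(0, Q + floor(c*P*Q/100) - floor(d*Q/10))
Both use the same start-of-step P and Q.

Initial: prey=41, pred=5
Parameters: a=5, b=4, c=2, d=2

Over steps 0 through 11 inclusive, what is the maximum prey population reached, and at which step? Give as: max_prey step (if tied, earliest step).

Step 1: prey: 41+20-8=53; pred: 5+4-1=8
Step 2: prey: 53+26-16=63; pred: 8+8-1=15
Step 3: prey: 63+31-37=57; pred: 15+18-3=30
Step 4: prey: 57+28-68=17; pred: 30+34-6=58
Step 5: prey: 17+8-39=0; pred: 58+19-11=66
Step 6: prey: 0+0-0=0; pred: 66+0-13=53
Step 7: prey: 0+0-0=0; pred: 53+0-10=43
Step 8: prey: 0+0-0=0; pred: 43+0-8=35
Step 9: prey: 0+0-0=0; pred: 35+0-7=28
Step 10: prey: 0+0-0=0; pred: 28+0-5=23
Step 11: prey: 0+0-0=0; pred: 23+0-4=19
Max prey = 63 at step 2

Answer: 63 2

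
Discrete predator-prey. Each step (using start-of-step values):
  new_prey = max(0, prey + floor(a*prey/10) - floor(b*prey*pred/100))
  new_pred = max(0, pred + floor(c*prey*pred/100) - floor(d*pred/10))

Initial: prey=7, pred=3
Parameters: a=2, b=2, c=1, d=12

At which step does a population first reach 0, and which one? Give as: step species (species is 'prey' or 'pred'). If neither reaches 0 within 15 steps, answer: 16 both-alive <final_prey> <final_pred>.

Answer: 1 pred

Derivation:
Step 1: prey: 7+1-0=8; pred: 3+0-3=0
First extinction: pred at step 1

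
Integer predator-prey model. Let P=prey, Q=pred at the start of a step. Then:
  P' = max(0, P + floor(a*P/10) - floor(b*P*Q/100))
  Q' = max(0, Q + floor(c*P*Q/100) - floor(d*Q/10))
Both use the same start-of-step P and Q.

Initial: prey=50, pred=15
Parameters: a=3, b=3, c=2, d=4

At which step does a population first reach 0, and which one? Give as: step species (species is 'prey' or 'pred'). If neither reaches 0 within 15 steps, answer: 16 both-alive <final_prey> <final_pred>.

Step 1: prey: 50+15-22=43; pred: 15+15-6=24
Step 2: prey: 43+12-30=25; pred: 24+20-9=35
Step 3: prey: 25+7-26=6; pred: 35+17-14=38
Step 4: prey: 6+1-6=1; pred: 38+4-15=27
Step 5: prey: 1+0-0=1; pred: 27+0-10=17
Step 6: prey: 1+0-0=1; pred: 17+0-6=11
Step 7: prey: 1+0-0=1; pred: 11+0-4=7
Step 8: prey: 1+0-0=1; pred: 7+0-2=5
Step 9: prey: 1+0-0=1; pred: 5+0-2=3
Step 10: prey: 1+0-0=1; pred: 3+0-1=2
Step 11: prey: 1+0-0=1; pred: 2+0-0=2
Steps 12-15: state stable at prey=1, pred=2 (no change)
No extinction within 15 steps

Answer: 16 both-alive 1 2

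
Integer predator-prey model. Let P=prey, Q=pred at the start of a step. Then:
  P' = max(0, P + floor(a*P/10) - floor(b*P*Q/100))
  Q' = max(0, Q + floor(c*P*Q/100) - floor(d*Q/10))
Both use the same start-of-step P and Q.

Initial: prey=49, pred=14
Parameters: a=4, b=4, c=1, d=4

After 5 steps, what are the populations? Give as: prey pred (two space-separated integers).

Step 1: prey: 49+19-27=41; pred: 14+6-5=15
Step 2: prey: 41+16-24=33; pred: 15+6-6=15
Step 3: prey: 33+13-19=27; pred: 15+4-6=13
Step 4: prey: 27+10-14=23; pred: 13+3-5=11
Step 5: prey: 23+9-10=22; pred: 11+2-4=9

Answer: 22 9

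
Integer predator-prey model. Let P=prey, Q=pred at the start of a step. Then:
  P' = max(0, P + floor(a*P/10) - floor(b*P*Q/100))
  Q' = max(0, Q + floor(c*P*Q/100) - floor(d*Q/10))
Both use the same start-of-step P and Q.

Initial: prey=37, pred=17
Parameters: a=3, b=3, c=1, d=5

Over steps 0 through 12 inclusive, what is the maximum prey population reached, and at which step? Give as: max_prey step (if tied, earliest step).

Answer: 97 12

Derivation:
Step 1: prey: 37+11-18=30; pred: 17+6-8=15
Step 2: prey: 30+9-13=26; pred: 15+4-7=12
Step 3: prey: 26+7-9=24; pred: 12+3-6=9
Step 4: prey: 24+7-6=25; pred: 9+2-4=7
Step 5: prey: 25+7-5=27; pred: 7+1-3=5
Step 6: prey: 27+8-4=31; pred: 5+1-2=4
Step 7: prey: 31+9-3=37; pred: 4+1-2=3
Step 8: prey: 37+11-3=45; pred: 3+1-1=3
Step 9: prey: 45+13-4=54; pred: 3+1-1=3
Step 10: prey: 54+16-4=66; pred: 3+1-1=3
Step 11: prey: 66+19-5=80; pred: 3+1-1=3
Step 12: prey: 80+24-7=97; pred: 3+2-1=4
Max prey = 97 at step 12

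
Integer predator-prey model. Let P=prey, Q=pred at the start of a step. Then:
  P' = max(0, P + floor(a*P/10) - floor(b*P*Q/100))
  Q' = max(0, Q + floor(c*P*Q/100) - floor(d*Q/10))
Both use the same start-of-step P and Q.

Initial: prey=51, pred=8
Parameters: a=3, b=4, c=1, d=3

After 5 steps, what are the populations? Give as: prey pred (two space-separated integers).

Step 1: prey: 51+15-16=50; pred: 8+4-2=10
Step 2: prey: 50+15-20=45; pred: 10+5-3=12
Step 3: prey: 45+13-21=37; pred: 12+5-3=14
Step 4: prey: 37+11-20=28; pred: 14+5-4=15
Step 5: prey: 28+8-16=20; pred: 15+4-4=15

Answer: 20 15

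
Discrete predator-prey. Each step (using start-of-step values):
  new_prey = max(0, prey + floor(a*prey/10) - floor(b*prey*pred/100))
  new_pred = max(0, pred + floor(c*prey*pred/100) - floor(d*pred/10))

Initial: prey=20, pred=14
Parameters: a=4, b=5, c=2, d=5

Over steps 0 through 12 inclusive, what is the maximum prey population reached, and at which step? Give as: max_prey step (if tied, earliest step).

Step 1: prey: 20+8-14=14; pred: 14+5-7=12
Step 2: prey: 14+5-8=11; pred: 12+3-6=9
Step 3: prey: 11+4-4=11; pred: 9+1-4=6
Step 4: prey: 11+4-3=12; pred: 6+1-3=4
Step 5: prey: 12+4-2=14; pred: 4+0-2=2
Step 6: prey: 14+5-1=18; pred: 2+0-1=1
Step 7: prey: 18+7-0=25; pred: 1+0-0=1
Step 8: prey: 25+10-1=34; pred: 1+0-0=1
Step 9: prey: 34+13-1=46; pred: 1+0-0=1
Step 10: prey: 46+18-2=62; pred: 1+0-0=1
Step 11: prey: 62+24-3=83; pred: 1+1-0=2
Step 12: prey: 83+33-8=108; pred: 2+3-1=4
Max prey = 108 at step 12

Answer: 108 12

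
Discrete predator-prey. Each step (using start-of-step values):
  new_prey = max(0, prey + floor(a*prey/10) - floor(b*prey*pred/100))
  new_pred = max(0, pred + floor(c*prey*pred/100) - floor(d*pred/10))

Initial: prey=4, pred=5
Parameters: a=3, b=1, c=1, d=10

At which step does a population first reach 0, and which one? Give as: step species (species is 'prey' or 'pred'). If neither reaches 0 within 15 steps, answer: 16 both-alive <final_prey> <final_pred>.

Step 1: prey: 4+1-0=5; pred: 5+0-5=0
First extinction: pred at step 1

Answer: 1 pred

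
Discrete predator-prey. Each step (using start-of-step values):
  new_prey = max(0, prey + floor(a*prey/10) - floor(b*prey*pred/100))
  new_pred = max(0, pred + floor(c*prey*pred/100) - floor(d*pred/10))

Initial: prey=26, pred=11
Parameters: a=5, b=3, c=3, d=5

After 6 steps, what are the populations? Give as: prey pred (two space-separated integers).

Answer: 1 28

Derivation:
Step 1: prey: 26+13-8=31; pred: 11+8-5=14
Step 2: prey: 31+15-13=33; pred: 14+13-7=20
Step 3: prey: 33+16-19=30; pred: 20+19-10=29
Step 4: prey: 30+15-26=19; pred: 29+26-14=41
Step 5: prey: 19+9-23=5; pred: 41+23-20=44
Step 6: prey: 5+2-6=1; pred: 44+6-22=28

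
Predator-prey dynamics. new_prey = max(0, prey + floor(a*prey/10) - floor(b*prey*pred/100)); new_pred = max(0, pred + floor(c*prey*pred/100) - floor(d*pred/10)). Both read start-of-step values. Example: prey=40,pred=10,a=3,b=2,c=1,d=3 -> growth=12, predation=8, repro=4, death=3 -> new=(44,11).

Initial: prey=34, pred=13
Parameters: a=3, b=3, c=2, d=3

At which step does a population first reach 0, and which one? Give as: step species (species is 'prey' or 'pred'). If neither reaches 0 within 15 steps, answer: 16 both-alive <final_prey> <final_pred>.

Answer: 16 both-alive 2 3

Derivation:
Step 1: prey: 34+10-13=31; pred: 13+8-3=18
Step 2: prey: 31+9-16=24; pred: 18+11-5=24
Step 3: prey: 24+7-17=14; pred: 24+11-7=28
Step 4: prey: 14+4-11=7; pred: 28+7-8=27
Step 5: prey: 7+2-5=4; pred: 27+3-8=22
Step 6: prey: 4+1-2=3; pred: 22+1-6=17
Step 7: prey: 3+0-1=2; pred: 17+1-5=13
Step 8: prey: 2+0-0=2; pred: 13+0-3=10
Step 9: prey: 2+0-0=2; pred: 10+0-3=7
Step 10: prey: 2+0-0=2; pred: 7+0-2=5
Step 11: prey: 2+0-0=2; pred: 5+0-1=4
Step 12: prey: 2+0-0=2; pred: 4+0-1=3
Step 13: prey: 2+0-0=2; pred: 3+0-0=3
Steps 14-15: state stable at prey=2, pred=3 (no change)
No extinction within 15 steps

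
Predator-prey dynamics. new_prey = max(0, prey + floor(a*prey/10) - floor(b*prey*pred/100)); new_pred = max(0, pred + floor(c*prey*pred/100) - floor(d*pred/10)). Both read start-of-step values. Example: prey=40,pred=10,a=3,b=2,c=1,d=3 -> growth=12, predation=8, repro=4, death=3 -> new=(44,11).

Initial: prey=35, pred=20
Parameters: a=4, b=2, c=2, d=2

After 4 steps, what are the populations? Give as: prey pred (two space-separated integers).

Step 1: prey: 35+14-14=35; pred: 20+14-4=30
Step 2: prey: 35+14-21=28; pred: 30+21-6=45
Step 3: prey: 28+11-25=14; pred: 45+25-9=61
Step 4: prey: 14+5-17=2; pred: 61+17-12=66

Answer: 2 66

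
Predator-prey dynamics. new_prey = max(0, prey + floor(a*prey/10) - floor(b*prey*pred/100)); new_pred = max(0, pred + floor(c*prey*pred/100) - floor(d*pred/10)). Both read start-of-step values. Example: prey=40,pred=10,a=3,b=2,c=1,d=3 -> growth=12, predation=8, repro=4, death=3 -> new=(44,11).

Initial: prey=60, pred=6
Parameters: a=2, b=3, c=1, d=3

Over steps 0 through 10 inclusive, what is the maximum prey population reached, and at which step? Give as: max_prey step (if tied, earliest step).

Answer: 62 1

Derivation:
Step 1: prey: 60+12-10=62; pred: 6+3-1=8
Step 2: prey: 62+12-14=60; pred: 8+4-2=10
Step 3: prey: 60+12-18=54; pred: 10+6-3=13
Step 4: prey: 54+10-21=43; pred: 13+7-3=17
Step 5: prey: 43+8-21=30; pred: 17+7-5=19
Step 6: prey: 30+6-17=19; pred: 19+5-5=19
Step 7: prey: 19+3-10=12; pred: 19+3-5=17
Step 8: prey: 12+2-6=8; pred: 17+2-5=14
Step 9: prey: 8+1-3=6; pred: 14+1-4=11
Step 10: prey: 6+1-1=6; pred: 11+0-3=8
Max prey = 62 at step 1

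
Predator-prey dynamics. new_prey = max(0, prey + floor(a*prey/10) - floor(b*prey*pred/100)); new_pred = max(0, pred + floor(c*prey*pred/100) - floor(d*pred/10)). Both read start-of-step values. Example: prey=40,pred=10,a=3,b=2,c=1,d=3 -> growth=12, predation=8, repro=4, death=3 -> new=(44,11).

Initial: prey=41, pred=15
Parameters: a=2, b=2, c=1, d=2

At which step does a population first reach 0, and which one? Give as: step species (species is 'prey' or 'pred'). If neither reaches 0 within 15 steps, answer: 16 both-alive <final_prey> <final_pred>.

Answer: 16 both-alive 8 5

Derivation:
Step 1: prey: 41+8-12=37; pred: 15+6-3=18
Step 2: prey: 37+7-13=31; pred: 18+6-3=21
Step 3: prey: 31+6-13=24; pred: 21+6-4=23
Step 4: prey: 24+4-11=17; pred: 23+5-4=24
Step 5: prey: 17+3-8=12; pred: 24+4-4=24
Step 6: prey: 12+2-5=9; pred: 24+2-4=22
Step 7: prey: 9+1-3=7; pred: 22+1-4=19
Step 8: prey: 7+1-2=6; pred: 19+1-3=17
Step 9: prey: 6+1-2=5; pred: 17+1-3=15
Step 10: prey: 5+1-1=5; pred: 15+0-3=12
Step 11: prey: 5+1-1=5; pred: 12+0-2=10
Step 12: prey: 5+1-1=5; pred: 10+0-2=8
Step 13: prey: 5+1-0=6; pred: 8+0-1=7
Step 14: prey: 6+1-0=7; pred: 7+0-1=6
Step 15: prey: 7+1-0=8; pred: 6+0-1=5
No extinction within 15 steps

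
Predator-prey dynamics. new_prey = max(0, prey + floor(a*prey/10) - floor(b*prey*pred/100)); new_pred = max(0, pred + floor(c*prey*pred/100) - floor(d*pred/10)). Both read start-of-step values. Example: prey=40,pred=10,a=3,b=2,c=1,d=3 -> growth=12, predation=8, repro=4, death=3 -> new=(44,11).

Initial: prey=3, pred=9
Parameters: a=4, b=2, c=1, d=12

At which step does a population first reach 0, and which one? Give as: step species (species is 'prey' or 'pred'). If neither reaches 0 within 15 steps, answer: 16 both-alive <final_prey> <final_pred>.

Step 1: prey: 3+1-0=4; pred: 9+0-10=0
First extinction: pred at step 1

Answer: 1 pred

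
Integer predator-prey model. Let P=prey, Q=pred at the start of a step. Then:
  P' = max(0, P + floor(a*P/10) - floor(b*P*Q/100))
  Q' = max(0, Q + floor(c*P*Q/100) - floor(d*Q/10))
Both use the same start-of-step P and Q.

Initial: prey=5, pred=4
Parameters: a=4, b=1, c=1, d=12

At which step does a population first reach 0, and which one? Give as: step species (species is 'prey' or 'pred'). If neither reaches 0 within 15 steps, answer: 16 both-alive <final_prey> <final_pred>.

Step 1: prey: 5+2-0=7; pred: 4+0-4=0
First extinction: pred at step 1

Answer: 1 pred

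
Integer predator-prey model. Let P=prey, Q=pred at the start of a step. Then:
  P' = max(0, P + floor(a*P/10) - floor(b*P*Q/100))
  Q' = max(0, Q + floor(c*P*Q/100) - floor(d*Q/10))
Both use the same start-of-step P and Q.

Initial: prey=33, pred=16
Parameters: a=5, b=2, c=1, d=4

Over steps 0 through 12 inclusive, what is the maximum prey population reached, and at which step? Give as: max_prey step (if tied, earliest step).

Step 1: prey: 33+16-10=39; pred: 16+5-6=15
Step 2: prey: 39+19-11=47; pred: 15+5-6=14
Step 3: prey: 47+23-13=57; pred: 14+6-5=15
Step 4: prey: 57+28-17=68; pred: 15+8-6=17
Step 5: prey: 68+34-23=79; pred: 17+11-6=22
Step 6: prey: 79+39-34=84; pred: 22+17-8=31
Step 7: prey: 84+42-52=74; pred: 31+26-12=45
Step 8: prey: 74+37-66=45; pred: 45+33-18=60
Step 9: prey: 45+22-54=13; pred: 60+27-24=63
Step 10: prey: 13+6-16=3; pred: 63+8-25=46
Step 11: prey: 3+1-2=2; pred: 46+1-18=29
Step 12: prey: 2+1-1=2; pred: 29+0-11=18
Max prey = 84 at step 6

Answer: 84 6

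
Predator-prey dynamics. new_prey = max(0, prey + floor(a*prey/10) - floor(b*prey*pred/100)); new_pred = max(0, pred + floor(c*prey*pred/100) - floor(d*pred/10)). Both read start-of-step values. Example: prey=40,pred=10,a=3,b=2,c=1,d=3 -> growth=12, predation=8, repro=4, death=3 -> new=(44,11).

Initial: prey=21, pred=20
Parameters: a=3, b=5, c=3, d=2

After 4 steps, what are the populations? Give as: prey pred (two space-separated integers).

Answer: 0 19

Derivation:
Step 1: prey: 21+6-21=6; pred: 20+12-4=28
Step 2: prey: 6+1-8=0; pred: 28+5-5=28
Step 3: prey: 0+0-0=0; pred: 28+0-5=23
Step 4: prey: 0+0-0=0; pred: 23+0-4=19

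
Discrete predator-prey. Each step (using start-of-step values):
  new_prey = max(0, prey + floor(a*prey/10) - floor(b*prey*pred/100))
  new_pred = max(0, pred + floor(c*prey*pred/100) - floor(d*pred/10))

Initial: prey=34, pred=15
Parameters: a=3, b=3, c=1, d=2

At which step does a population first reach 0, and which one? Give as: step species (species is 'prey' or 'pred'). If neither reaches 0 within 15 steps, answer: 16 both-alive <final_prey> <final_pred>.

Step 1: prey: 34+10-15=29; pred: 15+5-3=17
Step 2: prey: 29+8-14=23; pred: 17+4-3=18
Step 3: prey: 23+6-12=17; pred: 18+4-3=19
Step 4: prey: 17+5-9=13; pred: 19+3-3=19
Step 5: prey: 13+3-7=9; pred: 19+2-3=18
Step 6: prey: 9+2-4=7; pred: 18+1-3=16
Step 7: prey: 7+2-3=6; pred: 16+1-3=14
Step 8: prey: 6+1-2=5; pred: 14+0-2=12
Step 9: prey: 5+1-1=5; pred: 12+0-2=10
Step 10: prey: 5+1-1=5; pred: 10+0-2=8
Step 11: prey: 5+1-1=5; pred: 8+0-1=7
Step 12: prey: 5+1-1=5; pred: 7+0-1=6
Step 13: prey: 5+1-0=6; pred: 6+0-1=5
Step 14: prey: 6+1-0=7; pred: 5+0-1=4
Step 15: prey: 7+2-0=9; pred: 4+0-0=4
No extinction within 15 steps

Answer: 16 both-alive 9 4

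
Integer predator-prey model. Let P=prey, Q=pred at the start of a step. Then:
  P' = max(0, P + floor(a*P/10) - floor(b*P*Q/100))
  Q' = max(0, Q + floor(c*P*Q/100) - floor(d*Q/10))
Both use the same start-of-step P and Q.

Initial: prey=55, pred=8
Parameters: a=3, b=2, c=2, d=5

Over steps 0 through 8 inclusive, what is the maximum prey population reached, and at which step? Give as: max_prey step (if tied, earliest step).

Step 1: prey: 55+16-8=63; pred: 8+8-4=12
Step 2: prey: 63+18-15=66; pred: 12+15-6=21
Step 3: prey: 66+19-27=58; pred: 21+27-10=38
Step 4: prey: 58+17-44=31; pred: 38+44-19=63
Step 5: prey: 31+9-39=1; pred: 63+39-31=71
Step 6: prey: 1+0-1=0; pred: 71+1-35=37
Step 7: prey: 0+0-0=0; pred: 37+0-18=19
Step 8: prey: 0+0-0=0; pred: 19+0-9=10
Max prey = 66 at step 2

Answer: 66 2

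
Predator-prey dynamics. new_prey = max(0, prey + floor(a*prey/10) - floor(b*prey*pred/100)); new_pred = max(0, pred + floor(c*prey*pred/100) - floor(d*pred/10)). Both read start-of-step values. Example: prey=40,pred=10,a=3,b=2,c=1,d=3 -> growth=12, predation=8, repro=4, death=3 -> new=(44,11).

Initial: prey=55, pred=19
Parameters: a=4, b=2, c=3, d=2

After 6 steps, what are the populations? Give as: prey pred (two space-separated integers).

Answer: 0 96

Derivation:
Step 1: prey: 55+22-20=57; pred: 19+31-3=47
Step 2: prey: 57+22-53=26; pred: 47+80-9=118
Step 3: prey: 26+10-61=0; pred: 118+92-23=187
Step 4: prey: 0+0-0=0; pred: 187+0-37=150
Step 5: prey: 0+0-0=0; pred: 150+0-30=120
Step 6: prey: 0+0-0=0; pred: 120+0-24=96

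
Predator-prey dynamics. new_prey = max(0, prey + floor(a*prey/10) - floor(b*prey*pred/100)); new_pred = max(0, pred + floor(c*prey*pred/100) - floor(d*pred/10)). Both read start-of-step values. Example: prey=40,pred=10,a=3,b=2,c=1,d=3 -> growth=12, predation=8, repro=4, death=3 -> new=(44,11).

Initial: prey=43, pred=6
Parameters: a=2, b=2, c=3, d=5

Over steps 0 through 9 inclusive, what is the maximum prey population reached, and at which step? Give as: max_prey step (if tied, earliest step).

Step 1: prey: 43+8-5=46; pred: 6+7-3=10
Step 2: prey: 46+9-9=46; pred: 10+13-5=18
Step 3: prey: 46+9-16=39; pred: 18+24-9=33
Step 4: prey: 39+7-25=21; pred: 33+38-16=55
Step 5: prey: 21+4-23=2; pred: 55+34-27=62
Step 6: prey: 2+0-2=0; pred: 62+3-31=34
Step 7: prey: 0+0-0=0; pred: 34+0-17=17
Step 8: prey: 0+0-0=0; pred: 17+0-8=9
Step 9: prey: 0+0-0=0; pred: 9+0-4=5
Max prey = 46 at step 1

Answer: 46 1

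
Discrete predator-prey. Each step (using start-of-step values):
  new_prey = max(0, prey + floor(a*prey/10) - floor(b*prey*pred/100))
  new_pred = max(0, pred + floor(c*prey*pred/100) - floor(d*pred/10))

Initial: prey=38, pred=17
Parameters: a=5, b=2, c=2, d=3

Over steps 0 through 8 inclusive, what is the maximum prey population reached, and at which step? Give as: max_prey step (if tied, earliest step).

Step 1: prey: 38+19-12=45; pred: 17+12-5=24
Step 2: prey: 45+22-21=46; pred: 24+21-7=38
Step 3: prey: 46+23-34=35; pred: 38+34-11=61
Step 4: prey: 35+17-42=10; pred: 61+42-18=85
Step 5: prey: 10+5-17=0; pred: 85+17-25=77
Step 6: prey: 0+0-0=0; pred: 77+0-23=54
Step 7: prey: 0+0-0=0; pred: 54+0-16=38
Step 8: prey: 0+0-0=0; pred: 38+0-11=27
Max prey = 46 at step 2

Answer: 46 2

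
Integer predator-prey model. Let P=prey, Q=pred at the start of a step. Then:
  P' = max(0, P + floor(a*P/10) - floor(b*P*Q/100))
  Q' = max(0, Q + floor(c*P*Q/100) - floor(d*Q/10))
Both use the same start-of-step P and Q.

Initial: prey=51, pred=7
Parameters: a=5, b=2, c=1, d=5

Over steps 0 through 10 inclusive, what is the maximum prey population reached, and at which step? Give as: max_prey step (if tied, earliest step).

Answer: 182 5

Derivation:
Step 1: prey: 51+25-7=69; pred: 7+3-3=7
Step 2: prey: 69+34-9=94; pred: 7+4-3=8
Step 3: prey: 94+47-15=126; pred: 8+7-4=11
Step 4: prey: 126+63-27=162; pred: 11+13-5=19
Step 5: prey: 162+81-61=182; pred: 19+30-9=40
Step 6: prey: 182+91-145=128; pred: 40+72-20=92
Step 7: prey: 128+64-235=0; pred: 92+117-46=163
Step 8: prey: 0+0-0=0; pred: 163+0-81=82
Step 9: prey: 0+0-0=0; pred: 82+0-41=41
Step 10: prey: 0+0-0=0; pred: 41+0-20=21
Max prey = 182 at step 5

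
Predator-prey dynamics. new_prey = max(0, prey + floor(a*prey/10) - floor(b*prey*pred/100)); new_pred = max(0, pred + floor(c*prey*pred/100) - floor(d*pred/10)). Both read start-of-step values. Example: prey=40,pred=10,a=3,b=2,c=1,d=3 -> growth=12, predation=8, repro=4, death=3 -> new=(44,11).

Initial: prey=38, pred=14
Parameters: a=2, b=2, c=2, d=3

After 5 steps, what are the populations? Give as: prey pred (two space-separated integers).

Answer: 4 32

Derivation:
Step 1: prey: 38+7-10=35; pred: 14+10-4=20
Step 2: prey: 35+7-14=28; pred: 20+14-6=28
Step 3: prey: 28+5-15=18; pred: 28+15-8=35
Step 4: prey: 18+3-12=9; pred: 35+12-10=37
Step 5: prey: 9+1-6=4; pred: 37+6-11=32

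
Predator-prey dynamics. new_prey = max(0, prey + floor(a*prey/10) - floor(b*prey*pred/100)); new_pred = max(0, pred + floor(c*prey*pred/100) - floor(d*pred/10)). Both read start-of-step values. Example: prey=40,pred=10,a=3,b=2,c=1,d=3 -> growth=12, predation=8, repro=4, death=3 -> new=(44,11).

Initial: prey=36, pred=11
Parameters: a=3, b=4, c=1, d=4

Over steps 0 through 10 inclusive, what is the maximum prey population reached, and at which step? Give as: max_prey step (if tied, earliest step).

Step 1: prey: 36+10-15=31; pred: 11+3-4=10
Step 2: prey: 31+9-12=28; pred: 10+3-4=9
Step 3: prey: 28+8-10=26; pred: 9+2-3=8
Step 4: prey: 26+7-8=25; pred: 8+2-3=7
Step 5: prey: 25+7-7=25; pred: 7+1-2=6
Step 6: prey: 25+7-6=26; pred: 6+1-2=5
Step 7: prey: 26+7-5=28; pred: 5+1-2=4
Step 8: prey: 28+8-4=32; pred: 4+1-1=4
Step 9: prey: 32+9-5=36; pred: 4+1-1=4
Step 10: prey: 36+10-5=41; pred: 4+1-1=4
Max prey = 41 at step 10

Answer: 41 10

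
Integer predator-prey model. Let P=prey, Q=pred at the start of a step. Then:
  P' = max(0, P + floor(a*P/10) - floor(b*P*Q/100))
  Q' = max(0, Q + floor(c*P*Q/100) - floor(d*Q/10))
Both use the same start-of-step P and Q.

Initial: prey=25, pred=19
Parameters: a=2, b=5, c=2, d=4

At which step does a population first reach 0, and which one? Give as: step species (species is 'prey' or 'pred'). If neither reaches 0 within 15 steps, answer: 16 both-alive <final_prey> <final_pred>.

Step 1: prey: 25+5-23=7; pred: 19+9-7=21
Step 2: prey: 7+1-7=1; pred: 21+2-8=15
Step 3: prey: 1+0-0=1; pred: 15+0-6=9
Step 4: prey: 1+0-0=1; pred: 9+0-3=6
Step 5: prey: 1+0-0=1; pred: 6+0-2=4
Step 6: prey: 1+0-0=1; pred: 4+0-1=3
Step 7: prey: 1+0-0=1; pred: 3+0-1=2
Step 8: prey: 1+0-0=1; pred: 2+0-0=2
Steps 9-15: state stable at prey=1, pred=2 (no change)
No extinction within 15 steps

Answer: 16 both-alive 1 2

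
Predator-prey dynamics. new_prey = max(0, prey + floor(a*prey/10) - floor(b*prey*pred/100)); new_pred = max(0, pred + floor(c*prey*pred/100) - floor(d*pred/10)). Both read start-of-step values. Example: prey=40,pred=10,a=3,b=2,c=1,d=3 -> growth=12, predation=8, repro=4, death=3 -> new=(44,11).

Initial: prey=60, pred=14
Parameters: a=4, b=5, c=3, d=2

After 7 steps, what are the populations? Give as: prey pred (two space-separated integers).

Step 1: prey: 60+24-42=42; pred: 14+25-2=37
Step 2: prey: 42+16-77=0; pred: 37+46-7=76
Step 3: prey: 0+0-0=0; pred: 76+0-15=61
Step 4: prey: 0+0-0=0; pred: 61+0-12=49
Step 5: prey: 0+0-0=0; pred: 49+0-9=40
Step 6: prey: 0+0-0=0; pred: 40+0-8=32
Step 7: prey: 0+0-0=0; pred: 32+0-6=26

Answer: 0 26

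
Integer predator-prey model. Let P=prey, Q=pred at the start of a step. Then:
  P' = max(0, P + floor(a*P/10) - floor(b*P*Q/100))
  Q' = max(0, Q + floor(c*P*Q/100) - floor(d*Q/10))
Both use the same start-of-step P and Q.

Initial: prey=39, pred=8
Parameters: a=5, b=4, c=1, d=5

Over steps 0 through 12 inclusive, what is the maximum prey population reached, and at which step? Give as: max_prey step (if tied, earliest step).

Step 1: prey: 39+19-12=46; pred: 8+3-4=7
Step 2: prey: 46+23-12=57; pred: 7+3-3=7
Step 3: prey: 57+28-15=70; pred: 7+3-3=7
Step 4: prey: 70+35-19=86; pred: 7+4-3=8
Step 5: prey: 86+43-27=102; pred: 8+6-4=10
Step 6: prey: 102+51-40=113; pred: 10+10-5=15
Step 7: prey: 113+56-67=102; pred: 15+16-7=24
Step 8: prey: 102+51-97=56; pred: 24+24-12=36
Step 9: prey: 56+28-80=4; pred: 36+20-18=38
Step 10: prey: 4+2-6=0; pred: 38+1-19=20
Step 11: prey: 0+0-0=0; pred: 20+0-10=10
Step 12: prey: 0+0-0=0; pred: 10+0-5=5
Max prey = 113 at step 6

Answer: 113 6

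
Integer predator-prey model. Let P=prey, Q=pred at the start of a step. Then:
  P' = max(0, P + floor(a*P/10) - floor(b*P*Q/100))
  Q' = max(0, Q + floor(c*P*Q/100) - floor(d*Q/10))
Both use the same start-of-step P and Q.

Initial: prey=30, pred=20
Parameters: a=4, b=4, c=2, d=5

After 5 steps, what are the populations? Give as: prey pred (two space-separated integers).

Step 1: prey: 30+12-24=18; pred: 20+12-10=22
Step 2: prey: 18+7-15=10; pred: 22+7-11=18
Step 3: prey: 10+4-7=7; pred: 18+3-9=12
Step 4: prey: 7+2-3=6; pred: 12+1-6=7
Step 5: prey: 6+2-1=7; pred: 7+0-3=4

Answer: 7 4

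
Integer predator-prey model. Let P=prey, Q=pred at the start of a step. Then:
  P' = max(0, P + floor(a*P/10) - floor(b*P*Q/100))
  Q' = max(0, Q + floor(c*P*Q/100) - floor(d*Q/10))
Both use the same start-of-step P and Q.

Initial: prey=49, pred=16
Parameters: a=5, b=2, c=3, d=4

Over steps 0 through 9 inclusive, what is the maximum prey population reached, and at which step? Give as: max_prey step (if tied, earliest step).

Step 1: prey: 49+24-15=58; pred: 16+23-6=33
Step 2: prey: 58+29-38=49; pred: 33+57-13=77
Step 3: prey: 49+24-75=0; pred: 77+113-30=160
Step 4: prey: 0+0-0=0; pred: 160+0-64=96
Step 5: prey: 0+0-0=0; pred: 96+0-38=58
Step 6: prey: 0+0-0=0; pred: 58+0-23=35
Step 7: prey: 0+0-0=0; pred: 35+0-14=21
Step 8: prey: 0+0-0=0; pred: 21+0-8=13
Step 9: prey: 0+0-0=0; pred: 13+0-5=8
Max prey = 58 at step 1

Answer: 58 1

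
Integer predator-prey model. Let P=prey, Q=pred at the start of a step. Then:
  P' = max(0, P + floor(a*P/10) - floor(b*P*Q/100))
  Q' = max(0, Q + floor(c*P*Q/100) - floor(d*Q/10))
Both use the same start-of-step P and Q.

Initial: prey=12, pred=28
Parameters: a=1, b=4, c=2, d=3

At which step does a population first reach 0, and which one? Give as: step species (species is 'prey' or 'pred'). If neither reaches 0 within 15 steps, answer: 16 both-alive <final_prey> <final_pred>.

Step 1: prey: 12+1-13=0; pred: 28+6-8=26
First extinction: prey at step 1

Answer: 1 prey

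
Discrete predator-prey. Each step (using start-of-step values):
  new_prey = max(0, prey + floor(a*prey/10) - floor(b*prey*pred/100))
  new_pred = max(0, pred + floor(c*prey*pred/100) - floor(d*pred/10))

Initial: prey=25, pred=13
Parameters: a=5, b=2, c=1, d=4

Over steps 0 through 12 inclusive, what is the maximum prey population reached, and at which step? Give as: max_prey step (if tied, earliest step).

Answer: 117 7

Derivation:
Step 1: prey: 25+12-6=31; pred: 13+3-5=11
Step 2: prey: 31+15-6=40; pred: 11+3-4=10
Step 3: prey: 40+20-8=52; pred: 10+4-4=10
Step 4: prey: 52+26-10=68; pred: 10+5-4=11
Step 5: prey: 68+34-14=88; pred: 11+7-4=14
Step 6: prey: 88+44-24=108; pred: 14+12-5=21
Step 7: prey: 108+54-45=117; pred: 21+22-8=35
Step 8: prey: 117+58-81=94; pred: 35+40-14=61
Step 9: prey: 94+47-114=27; pred: 61+57-24=94
Step 10: prey: 27+13-50=0; pred: 94+25-37=82
Step 11: prey: 0+0-0=0; pred: 82+0-32=50
Step 12: prey: 0+0-0=0; pred: 50+0-20=30
Max prey = 117 at step 7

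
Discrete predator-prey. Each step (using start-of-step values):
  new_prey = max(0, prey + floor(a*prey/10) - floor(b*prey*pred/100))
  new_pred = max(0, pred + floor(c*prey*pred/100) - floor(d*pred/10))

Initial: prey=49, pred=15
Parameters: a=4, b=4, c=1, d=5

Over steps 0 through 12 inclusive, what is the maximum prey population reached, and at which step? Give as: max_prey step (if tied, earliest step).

Step 1: prey: 49+19-29=39; pred: 15+7-7=15
Step 2: prey: 39+15-23=31; pred: 15+5-7=13
Step 3: prey: 31+12-16=27; pred: 13+4-6=11
Step 4: prey: 27+10-11=26; pred: 11+2-5=8
Step 5: prey: 26+10-8=28; pred: 8+2-4=6
Step 6: prey: 28+11-6=33; pred: 6+1-3=4
Step 7: prey: 33+13-5=41; pred: 4+1-2=3
Step 8: prey: 41+16-4=53; pred: 3+1-1=3
Step 9: prey: 53+21-6=68; pred: 3+1-1=3
Step 10: prey: 68+27-8=87; pred: 3+2-1=4
Step 11: prey: 87+34-13=108; pred: 4+3-2=5
Step 12: prey: 108+43-21=130; pred: 5+5-2=8
Max prey = 130 at step 12

Answer: 130 12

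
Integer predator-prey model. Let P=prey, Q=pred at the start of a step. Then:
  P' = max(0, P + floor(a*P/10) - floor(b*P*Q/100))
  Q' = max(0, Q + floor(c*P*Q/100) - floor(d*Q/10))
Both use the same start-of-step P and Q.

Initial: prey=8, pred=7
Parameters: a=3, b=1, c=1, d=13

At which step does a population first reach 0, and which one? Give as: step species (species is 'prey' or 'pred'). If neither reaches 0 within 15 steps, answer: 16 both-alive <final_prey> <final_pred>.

Answer: 1 pred

Derivation:
Step 1: prey: 8+2-0=10; pred: 7+0-9=0
First extinction: pred at step 1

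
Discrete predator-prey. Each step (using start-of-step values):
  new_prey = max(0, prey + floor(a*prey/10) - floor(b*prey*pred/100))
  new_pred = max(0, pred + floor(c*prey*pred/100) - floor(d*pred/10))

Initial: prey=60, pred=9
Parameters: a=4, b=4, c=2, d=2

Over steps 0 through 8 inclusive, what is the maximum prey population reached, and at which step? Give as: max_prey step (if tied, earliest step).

Step 1: prey: 60+24-21=63; pred: 9+10-1=18
Step 2: prey: 63+25-45=43; pred: 18+22-3=37
Step 3: prey: 43+17-63=0; pred: 37+31-7=61
Step 4: prey: 0+0-0=0; pred: 61+0-12=49
Step 5: prey: 0+0-0=0; pred: 49+0-9=40
Step 6: prey: 0+0-0=0; pred: 40+0-8=32
Step 7: prey: 0+0-0=0; pred: 32+0-6=26
Step 8: prey: 0+0-0=0; pred: 26+0-5=21
Max prey = 63 at step 1

Answer: 63 1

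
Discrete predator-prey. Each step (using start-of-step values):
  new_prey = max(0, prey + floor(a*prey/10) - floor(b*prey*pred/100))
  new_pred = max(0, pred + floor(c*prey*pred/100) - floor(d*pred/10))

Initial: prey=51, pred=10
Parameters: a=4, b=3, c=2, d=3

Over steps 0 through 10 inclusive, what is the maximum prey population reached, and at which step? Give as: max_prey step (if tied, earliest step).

Step 1: prey: 51+20-15=56; pred: 10+10-3=17
Step 2: prey: 56+22-28=50; pred: 17+19-5=31
Step 3: prey: 50+20-46=24; pred: 31+31-9=53
Step 4: prey: 24+9-38=0; pred: 53+25-15=63
Step 5: prey: 0+0-0=0; pred: 63+0-18=45
Step 6: prey: 0+0-0=0; pred: 45+0-13=32
Step 7: prey: 0+0-0=0; pred: 32+0-9=23
Step 8: prey: 0+0-0=0; pred: 23+0-6=17
Step 9: prey: 0+0-0=0; pred: 17+0-5=12
Step 10: prey: 0+0-0=0; pred: 12+0-3=9
Max prey = 56 at step 1

Answer: 56 1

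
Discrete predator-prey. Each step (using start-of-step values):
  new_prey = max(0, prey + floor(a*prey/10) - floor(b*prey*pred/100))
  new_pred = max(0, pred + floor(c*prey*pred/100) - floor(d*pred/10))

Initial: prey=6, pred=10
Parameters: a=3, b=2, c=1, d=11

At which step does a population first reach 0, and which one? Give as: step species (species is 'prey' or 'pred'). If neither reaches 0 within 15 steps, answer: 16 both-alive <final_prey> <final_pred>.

Step 1: prey: 6+1-1=6; pred: 10+0-11=0
First extinction: pred at step 1

Answer: 1 pred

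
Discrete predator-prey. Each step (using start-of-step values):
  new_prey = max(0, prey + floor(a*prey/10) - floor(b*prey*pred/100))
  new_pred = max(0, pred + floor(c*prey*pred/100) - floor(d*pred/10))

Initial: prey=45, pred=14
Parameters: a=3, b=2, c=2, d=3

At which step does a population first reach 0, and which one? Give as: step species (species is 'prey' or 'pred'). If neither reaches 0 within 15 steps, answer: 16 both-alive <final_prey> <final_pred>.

Answer: 5 prey

Derivation:
Step 1: prey: 45+13-12=46; pred: 14+12-4=22
Step 2: prey: 46+13-20=39; pred: 22+20-6=36
Step 3: prey: 39+11-28=22; pred: 36+28-10=54
Step 4: prey: 22+6-23=5; pred: 54+23-16=61
Step 5: prey: 5+1-6=0; pred: 61+6-18=49
First extinction: prey at step 5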